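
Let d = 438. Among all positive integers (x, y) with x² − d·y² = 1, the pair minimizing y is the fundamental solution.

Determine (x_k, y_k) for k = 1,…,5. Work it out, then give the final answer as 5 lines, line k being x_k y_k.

293 14
171697 8204
100614149 4807530
58959719617 2817204376
34550295081413 1650876956806

d=438: √d = [20; 1,12,1,40] (ℓ=4, even), read p_3/q_3
a_0=20:  p_0=20·1+0=20,  q_0=20·0+1=1
a_1=1:  p_1=1·20+1=21,  q_1=1·1+0=1
a_2=12:  p_2=12·21+20=272,  q_2=12·1+1=13
a_3=1:  p_3=1·272+21=293,  q_3=1·13+1=14
fundamental: x₁=293, y₁=14  (since 85849 − 438·196 = 1)
(293+14√438)^2 = 171697 + 8204√438
(293+14√438)^3 = 100614149 + 4807530√438
(293+14√438)^4 = 58959719617 + 2817204376√438
(293+14√438)^5 = 34550295081413 + 1650876956806√438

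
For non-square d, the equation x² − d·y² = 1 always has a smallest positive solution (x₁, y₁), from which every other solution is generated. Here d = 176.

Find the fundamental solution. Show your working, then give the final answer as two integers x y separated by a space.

199 15

d=176: √d = [13; 3,1,3,26] (ℓ=4, even), read p_3/q_3
a_0=13:  p_0=13·1+0=13,  q_0=13·0+1=1
a_1=3:  p_1=3·13+1=40,  q_1=3·1+0=3
a_2=1:  p_2=1·40+13=53,  q_2=1·3+1=4
a_3=3:  p_3=3·53+40=199,  q_3=3·4+3=15
fundamental: x₁=199, y₁=15  (since 39601 − 176·225 = 1)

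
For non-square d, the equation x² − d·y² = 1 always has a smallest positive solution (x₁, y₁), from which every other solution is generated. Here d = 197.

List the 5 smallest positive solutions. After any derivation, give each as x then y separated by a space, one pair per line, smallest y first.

393 28
308897 22008
242792649 17298260
190834713217 13596410352
149995841795913 10686761238412

√197 = [14; 28, …], period ℓ=1 (odd) → k=1
i=0: a=14 ⇒ p=14, q=1
i=1: a=28 ⇒ p=393, q=28
(x₁, y₁) = (393, 28);  393² − 197·28² = 1 ✓
(x_2, y_2) = (393·393 + 197·28·28, 393·28 + 28·393) = (308897, 22008)
(x_3, y_3) = (393·308897 + 197·28·22008, 393·22008 + 28·308897) = (242792649, 17298260)
(x_4, y_4) = (393·242792649 + 197·28·17298260, 393·17298260 + 28·242792649) = (190834713217, 13596410352)
(x_5, y_5) = (393·190834713217 + 197·28·13596410352, 393·13596410352 + 28·190834713217) = (149995841795913, 10686761238412)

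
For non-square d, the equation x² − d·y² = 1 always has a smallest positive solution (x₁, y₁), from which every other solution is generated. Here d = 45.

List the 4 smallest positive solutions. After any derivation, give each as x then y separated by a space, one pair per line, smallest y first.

√45 = [6; 1,2,2,2,1,12, …], period ℓ=6 (even) → k=5
k=0  a_k=6  p_k/q_k = 6/1
k=1  a_k=1  p_k/q_k = 7/1
…
k=4  a_k=2  p_k/q_k = 114/17
k=5  a_k=1  p_k/q_k = 161/24
→ (161, 24).  Check: 161²=25921, 45·24²=25920, difference 1.
(x_2, y_2) = (161·161 + 45·24·24, 161·24 + 24·161) = (51841, 7728)
(x_3, y_3) = (161·51841 + 45·24·7728, 161·7728 + 24·51841) = (16692641, 2488392)
(x_4, y_4) = (161·16692641 + 45·24·2488392, 161·2488392 + 24·16692641) = (5374978561, 801254496)

161 24
51841 7728
16692641 2488392
5374978561 801254496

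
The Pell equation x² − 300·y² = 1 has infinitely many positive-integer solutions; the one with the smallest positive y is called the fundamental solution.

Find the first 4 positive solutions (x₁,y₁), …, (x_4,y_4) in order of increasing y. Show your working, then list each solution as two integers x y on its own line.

1351 78
3650401 210756
9863382151 569462634
26650854921601 1538687826312

[17; 3,8,3,34] for √300; ℓ=4 ⇒ convergent index 3
a_0=17:  p_0=17·1+0=17,  q_0=17·0+1=1
a_1=3:  p_1=3·17+1=52,  q_1=3·1+0=3
a_2=8:  p_2=8·52+17=433,  q_2=8·3+1=25
a_3=3:  p_3=3·433+52=1351,  q_3=3·25+3=78
fundamental: x₁=1351, y₁=78  (since 1825201 − 300·6084 = 1)
(x_2, y_2) = (1351·1351 + 300·78·78, 1351·78 + 78·1351) = (3650401, 210756)
(x_3, y_3) = (1351·3650401 + 300·78·210756, 1351·210756 + 78·3650401) = (9863382151, 569462634)
(x_4, y_4) = (1351·9863382151 + 300·78·569462634, 1351·569462634 + 78·9863382151) = (26650854921601, 1538687826312)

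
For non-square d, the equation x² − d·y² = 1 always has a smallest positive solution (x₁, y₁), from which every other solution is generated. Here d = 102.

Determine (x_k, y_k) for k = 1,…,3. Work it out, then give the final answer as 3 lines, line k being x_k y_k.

101 10
20401 2020
4120901 408030

d=102: √d = [10; 10,20] (ℓ=2, even), read p_1/q_1
k=0  a_k=10  p_k/q_k = 10/1
k=1  a_k=10  p_k/q_k = 101/10
fundamental: x₁=101, y₁=10  (since 10201 − 102·100 = 1)
n=2: (101,10)∘(101,10) = (101·101+102·10·10, 101·10+10·101) = (20401,2020)
n=3: (20401,2020)∘(101,10) = (101·20401+102·10·2020, 101·2020+10·20401) = (4120901,408030)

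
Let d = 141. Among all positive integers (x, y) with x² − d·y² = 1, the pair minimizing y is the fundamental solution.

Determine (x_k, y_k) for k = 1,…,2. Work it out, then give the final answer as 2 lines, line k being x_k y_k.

95 8
18049 1520

[11; 1,6,1,22] for √141; ℓ=4 ⇒ convergent index 3
i=0: a=11 ⇒ p=11, q=1
…
i=2: a=6 ⇒ p=83, q=7
i=3: a=1 ⇒ p=95, q=8
fundamental: x₁=95, y₁=8  (since 9025 − 141·64 = 1)
(95+8√141)^2 = 18049 + 1520√141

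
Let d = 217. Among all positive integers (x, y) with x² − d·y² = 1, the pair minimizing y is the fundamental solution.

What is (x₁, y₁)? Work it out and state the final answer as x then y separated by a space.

3844063 260952

d=217: √d = [14; 1,2,1,2,1,…,2,1,28] (ℓ=16, even), read p_15/q_15
step 0: (14, 1)  from 14·(1,0) + (0,1)
step 1: (15, 1)  from 1·(14,1) + (1,0)
step 2: (44, 3)  from 2·(15,1) + (14,1)
step 3: (59, 4)  from 1·(44,3) + (15,1)
…
step 6: (383, 26)  from 1·(221,15) + (162,11)
step 7: (3668, 249)  from 9·(383,26) + (221,15)
step 8: (15055, 1022)  from 4·(3668,249) + (383,26)
…
step 10: (154218, 10469)  from 1·(139163,9447) + (15055,1022)
step 11: (293381, 19916)  from 1·(154218,10469) + (139163,9447)
step 12: (740980, 50301)  from 2·(293381,19916) + (154218,10469)
…
step 14: (2809702, 190735)  from 2·(1034361,70217) + (740980,50301)
step 15: (3844063, 260952)  from 1·(2809702,190735) + (1034361,70217)
→ (3844063, 260952).  Check: 3844063²=14776820347969, 217·260952²=14776820347968, difference 1.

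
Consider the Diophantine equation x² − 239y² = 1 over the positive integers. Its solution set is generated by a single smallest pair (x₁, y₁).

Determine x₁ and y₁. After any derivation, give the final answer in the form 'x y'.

6195120 400729

d=239: √d = [15; 2,5,1,2,4,15,4,2,1,5,2,30] (ℓ=12, even), read p_11/q_11
step 0: (15, 1)  from 15·(1,0) + (0,1)
step 1: (31, 2)  from 2·(15,1) + (1,0)
step 2: (170, 11)  from 5·(31,2) + (15,1)
step 3: (201, 13)  from 1·(170,11) + (31,2)
step 4: (572, 37)  from 2·(201,13) + (170,11)
step 5: (2489, 161)  from 4·(572,37) + (201,13)
step 6: (37907, 2452)  from 15·(2489,161) + (572,37)
…
step 8: (346141, 22390)  from 2·(154117,9969) + (37907,2452)
step 9: (500258, 32359)  from 1·(346141,22390) + (154117,9969)
step 10: (2847431, 184185)  from 5·(500258,32359) + (346141,22390)
step 11: (6195120, 400729)  from 2·(2847431,184185) + (500258,32359)
→ (6195120, 400729).  Check: 6195120²=38379511814400, 239·400729²=38379511814399, difference 1.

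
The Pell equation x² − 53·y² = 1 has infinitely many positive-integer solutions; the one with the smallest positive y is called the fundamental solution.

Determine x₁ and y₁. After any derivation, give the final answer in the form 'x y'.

66249 9100

√53 → a₀=7, period (3,1,1,3,14); ℓ=5 odd so k=9
step 0: (7, 1)  from 7·(1,0) + (0,1)
step 1: (22, 3)  from 3·(7,1) + (1,0)
…
step 3: (51, 7)  from 1·(29,4) + (22,3)
step 4: (182, 25)  from 3·(51,7) + (29,4)
step 5: (2599, 357)  from 14·(182,25) + (51,7)
…
step 7: (10578, 1453)  from 1·(7979,1096) + (2599,357)
step 8: (18557, 2549)  from 1·(10578,1453) + (7979,1096)
step 9: (66249, 9100)  from 3·(18557,2549) + (10578,1453)
(x₁, y₁) = (66249, 9100);  66249² − 53·9100² = 1 ✓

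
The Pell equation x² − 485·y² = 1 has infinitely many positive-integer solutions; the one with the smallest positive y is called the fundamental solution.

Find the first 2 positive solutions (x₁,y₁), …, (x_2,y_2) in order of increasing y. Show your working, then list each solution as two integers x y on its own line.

√485 → a₀=22, period (44); ℓ=1 odd so k=1
i=0: a=22 ⇒ p=22, q=1
i=1: a=44 ⇒ p=969, q=44
(x₁, y₁) = (969, 44);  969² − 485·44² = 1 ✓
n=2: (969,44)∘(969,44) = (969·969+485·44·44, 969·44+44·969) = (1877921,85272)

969 44
1877921 85272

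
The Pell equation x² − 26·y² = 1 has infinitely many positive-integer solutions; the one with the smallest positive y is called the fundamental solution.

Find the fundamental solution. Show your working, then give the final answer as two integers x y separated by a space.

51 10

√26 → a₀=5, period (10); ℓ=1 odd so k=1
step 0: (5, 1)  from 5·(1,0) + (0,1)
step 1: (51, 10)  from 10·(5,1) + (1,0)
→ (51, 10).  Check: 51²=2601, 26·10²=2600, difference 1.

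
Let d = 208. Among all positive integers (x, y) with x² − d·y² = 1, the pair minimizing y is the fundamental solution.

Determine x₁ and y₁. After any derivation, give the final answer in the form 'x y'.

[14; 2,2,1,2,2,28] for √208; ℓ=6 ⇒ convergent index 5
a_0=14:  p_0=14·1+0=14,  q_0=14·0+1=1
a_1=2:  p_1=2·14+1=29,  q_1=2·1+0=2
a_2=2:  p_2=2·29+14=72,  q_2=2·2+1=5
a_3=1:  p_3=1·72+29=101,  q_3=1·5+2=7
a_4=2:  p_4=2·101+72=274,  q_4=2·7+5=19
a_5=2:  p_5=2·274+101=649,  q_5=2·19+7=45
fundamental: x₁=649, y₁=45  (since 421201 − 208·2025 = 1)

649 45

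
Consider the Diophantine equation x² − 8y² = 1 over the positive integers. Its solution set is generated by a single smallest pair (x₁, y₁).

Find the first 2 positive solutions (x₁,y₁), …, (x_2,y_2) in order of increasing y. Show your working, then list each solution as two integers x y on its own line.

3 1
17 6

d=8: √d = [2; 1,4] (ℓ=2, even), read p_1/q_1
i=0: a=2 ⇒ p=2, q=1
i=1: a=1 ⇒ p=3, q=1
fundamental: x₁=3, y₁=1  (since 9 − 8·1 = 1)
(3+1√8)^2 = 17 + 6√8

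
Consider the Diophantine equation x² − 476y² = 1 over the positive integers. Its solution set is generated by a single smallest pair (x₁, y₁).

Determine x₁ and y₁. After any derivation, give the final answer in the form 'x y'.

28799 1320

√476 → a₀=21, period (1,4,2,10,2,4,1,42); ℓ=8 even so k=7
a_0=21:  p_0=21·1+0=21,  q_0=21·0+1=1
…
a_2=4:  p_2=4·22+21=109,  q_2=4·1+1=5
a_3=2:  p_3=2·109+22=240,  q_3=2·5+1=11
a_4=10:  p_4=10·240+109=2509,  q_4=10·11+5=115
a_5=2:  p_5=2·2509+240=5258,  q_5=2·115+11=241
a_6=4:  p_6=4·5258+2509=23541,  q_6=4·241+115=1079
a_7=1:  p_7=1·23541+5258=28799,  q_7=1·1079+241=1320
(x₁, y₁) = (28799, 1320);  28799² − 476·1320² = 1 ✓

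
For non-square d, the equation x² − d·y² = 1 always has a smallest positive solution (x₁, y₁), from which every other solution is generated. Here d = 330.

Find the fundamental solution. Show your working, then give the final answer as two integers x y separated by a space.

109 6

√330 → a₀=18, period (6,36); ℓ=2 even so k=1
k=0  a_k=18  p_k/q_k = 18/1
k=1  a_k=6  p_k/q_k = 109/6
(x₁, y₁) = (109, 6);  109² − 330·6² = 1 ✓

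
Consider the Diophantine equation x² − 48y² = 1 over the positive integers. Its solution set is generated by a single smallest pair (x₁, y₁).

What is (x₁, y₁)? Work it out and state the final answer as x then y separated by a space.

[6; 1,12] for √48; ℓ=2 ⇒ convergent index 1
a_0=6:  p_0=6·1+0=6,  q_0=6·0+1=1
a_1=1:  p_1=1·6+1=7,  q_1=1·1+0=1
(x₁, y₁) = (7, 1);  7² − 48·1² = 1 ✓

7 1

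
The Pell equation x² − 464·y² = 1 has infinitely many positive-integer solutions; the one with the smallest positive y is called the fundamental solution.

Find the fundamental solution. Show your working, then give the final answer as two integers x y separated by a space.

9801 455

√464 = [21; 1,1,5,1,1,1,5,1,1,42, …], period ℓ=10 (even) → k=9
step 0: (21, 1)  from 21·(1,0) + (0,1)
step 1: (22, 1)  from 1·(21,1) + (1,0)
step 2: (43, 2)  from 1·(22,1) + (21,1)
step 3: (237, 11)  from 5·(43,2) + (22,1)
step 4: (280, 13)  from 1·(237,11) + (43,2)
step 5: (517, 24)  from 1·(280,13) + (237,11)
step 6: (797, 37)  from 1·(517,24) + (280,13)
…
step 8: (5299, 246)  from 1·(4502,209) + (797,37)
step 9: (9801, 455)  from 1·(5299,246) + (4502,209)
→ (9801, 455).  Check: 9801²=96059601, 464·455²=96059600, difference 1.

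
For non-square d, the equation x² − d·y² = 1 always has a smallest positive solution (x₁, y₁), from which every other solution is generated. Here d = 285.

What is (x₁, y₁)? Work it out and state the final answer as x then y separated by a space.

2431 144

√285 = [16; 1,7,2,7,1,32, …], period ℓ=6 (even) → k=5
a_0=16:  p_0=16·1+0=16,  q_0=16·0+1=1
a_1=1:  p_1=1·16+1=17,  q_1=1·1+0=1
…
a_4=7:  p_4=7·287+135=2144,  q_4=7·17+8=127
a_5=1:  p_5=1·2144+287=2431,  q_5=1·127+17=144
(x₁, y₁) = (2431, 144);  2431² − 285·144² = 1 ✓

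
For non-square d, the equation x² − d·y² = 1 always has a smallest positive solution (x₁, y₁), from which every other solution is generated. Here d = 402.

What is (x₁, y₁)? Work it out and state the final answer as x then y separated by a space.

401 20

[20; 20,40] for √402; ℓ=2 ⇒ convergent index 1
i=0: a=20 ⇒ p=20, q=1
i=1: a=20 ⇒ p=401, q=20
fundamental: x₁=401, y₁=20  (since 160801 − 402·400 = 1)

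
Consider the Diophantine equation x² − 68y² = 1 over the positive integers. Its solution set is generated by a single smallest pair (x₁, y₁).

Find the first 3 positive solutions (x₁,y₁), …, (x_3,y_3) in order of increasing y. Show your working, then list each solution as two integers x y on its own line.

33 4
2177 264
143649 17420

√68 = [8; 4,16, …], period ℓ=2 (even) → k=1
i=0: a=8 ⇒ p=8, q=1
i=1: a=4 ⇒ p=33, q=4
(x₁, y₁) = (33, 4);  33² − 68·4² = 1 ✓
(x_2, y_2) = (33·33 + 68·4·4, 33·4 + 4·33) = (2177, 264)
(x_3, y_3) = (33·2177 + 68·4·264, 33·264 + 4·2177) = (143649, 17420)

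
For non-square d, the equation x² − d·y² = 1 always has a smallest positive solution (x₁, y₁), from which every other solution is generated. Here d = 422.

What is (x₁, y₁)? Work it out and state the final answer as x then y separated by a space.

7022501 341850

√422 = [20; 1,1,5,2,1,…,1,1,40, …], period ℓ=14 (even) → k=13
a_0=20:  p_0=20·1+0=20,  q_0=20·0+1=1
a_1=1:  p_1=1·20+1=21,  q_1=1·1+0=1
a_2=1:  p_2=1·21+20=41,  q_2=1·1+1=2
…
a_5=1:  p_5=1·493+226=719,  q_5=1·24+11=35
a_6=3:  p_6=3·719+493=2650,  q_6=3·35+24=129
a_7=20:  p_7=20·2650+719=53719,  q_7=20·129+35=2615
…
a_12=1:  p_12=1·3211821+598859=3810680,  q_12=1·156349+29152=185501
a_13=1:  p_13=1·3810680+3211821=7022501,  q_13=1·185501+156349=341850
fundamental: x₁=7022501, y₁=341850  (since 49315520295001 − 422·116861422500 = 1)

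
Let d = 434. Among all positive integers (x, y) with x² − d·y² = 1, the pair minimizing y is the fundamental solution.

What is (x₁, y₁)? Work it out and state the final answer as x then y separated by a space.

√434 → a₀=20, period (1,4,1,40); ℓ=4 even so k=3
step 0: (20, 1)  from 20·(1,0) + (0,1)
…
step 2: (104, 5)  from 4·(21,1) + (20,1)
step 3: (125, 6)  from 1·(104,5) + (21,1)
(x₁, y₁) = (125, 6);  125² − 434·6² = 1 ✓

125 6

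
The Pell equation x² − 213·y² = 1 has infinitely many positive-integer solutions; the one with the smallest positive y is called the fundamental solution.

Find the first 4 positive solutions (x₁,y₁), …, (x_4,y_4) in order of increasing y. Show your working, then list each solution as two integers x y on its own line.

√213 = [14; 1,1,2,6,1,8,1,6,2,1,1,28, …], period ℓ=12 (even) → k=11
a_0=14:  p_0=14·1+0=14,  q_0=14·0+1=1
a_1=1:  p_1=1·14+1=15,  q_1=1·1+0=1
…
a_3=2:  p_3=2·29+15=73,  q_3=2·2+1=5
a_4=6:  p_4=6·73+29=467,  q_4=6·5+2=32
a_5=1:  p_5=1·467+73=540,  q_5=1·32+5=37
a_6=8:  p_6=8·540+467=4787,  q_6=8·37+32=328
…
a_8=6:  p_8=6·5327+4787=36749,  q_8=6·365+328=2518
a_9=2:  p_9=2·36749+5327=78825,  q_9=2·2518+365=5401
a_10=1:  p_10=1·78825+36749=115574,  q_10=1·5401+2518=7919
a_11=1:  p_11=1·115574+78825=194399,  q_11=1·7919+5401=13320
→ (194399, 13320).  Check: 194399²=37790971201, 213·13320²=37790971200, difference 1.
n=2: (194399,13320)∘(194399,13320) = (194399·194399+213·13320·13320, 194399·13320+13320·194399) = (75581942401,5178789360)
n=3: (75581942401,5178789360)∘(194399,13320) = (194399·75581942401+213·13320·5178789360, 194399·5178789360+13320·75581942401) = (29386108041429599,2013502945575960)
n=4: (29386108041429599,2013502945575960)∘(194399,13320) = (194399·29386108041429599+213·13320·2013502945575960, 194399·2013502945575960+13320·29386108041429599) = (11425260034216163289601,782845918228863306720)

194399 13320
75581942401 5178789360
29386108041429599 2013502945575960
11425260034216163289601 782845918228863306720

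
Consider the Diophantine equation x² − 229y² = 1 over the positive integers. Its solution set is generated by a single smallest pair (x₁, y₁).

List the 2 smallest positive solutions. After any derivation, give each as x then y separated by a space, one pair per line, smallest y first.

[15; 7,1,1,7,30] for √229; ℓ=5 ⇒ convergent index 9
k=0  a_k=15  p_k/q_k = 15/1
…
k=4  a_k=7  p_k/q_k = 1710/113
k=5  a_k=30  p_k/q_k = 51527/3405
k=6  a_k=7  p_k/q_k = 362399/23948
k=7  a_k=1  p_k/q_k = 413926/27353
k=8  a_k=1  p_k/q_k = 776325/51301
k=9  a_k=7  p_k/q_k = 5848201/386460
fundamental: x₁=5848201, y₁=386460  (since 34201454936401 − 229·149351331600 = 1)
(x_2, y_2) = (5848201·5848201 + 229·386460·386460, 5848201·386460 + 386460·5848201) = (68402909872801, 4520191516920)

5848201 386460
68402909872801 4520191516920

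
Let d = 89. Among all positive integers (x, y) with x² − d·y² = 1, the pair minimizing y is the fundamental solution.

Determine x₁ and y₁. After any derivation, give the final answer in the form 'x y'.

500001 53000

d=89: √d = [9; 2,3,3,2,18] (ℓ=5, odd), read p_9/q_9
a_0=9:  p_0=9·1+0=9,  q_0=9·0+1=1
…
a_4=2:  p_4=2·217+66=500,  q_4=2·23+7=53
a_5=18:  p_5=18·500+217=9217,  q_5=18·53+23=977
…
a_8=3:  p_8=3·66019+18934=216991,  q_8=3·6998+2007=23001
a_9=2:  p_9=2·216991+66019=500001,  q_9=2·23001+6998=53000
→ (500001, 53000).  Check: 500001²=250001000001, 89·53000²=250001000000, difference 1.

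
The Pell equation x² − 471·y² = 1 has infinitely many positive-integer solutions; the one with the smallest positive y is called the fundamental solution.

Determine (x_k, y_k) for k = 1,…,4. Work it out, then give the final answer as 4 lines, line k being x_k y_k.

7838695 361188
122890278606049 5662485139320
1926598824915678693415 88772987898323613612
30204041151744689101078780801 1391728752747293974319493360

d=471: √d = [21; 1,2,2,1,3,…,2,1,42] (ℓ=14, even), read p_13/q_13
a_0=21:  p_0=21·1+0=21,  q_0=21·0+1=1
a_1=1:  p_1=1·21+1=22,  q_1=1·1+0=1
a_2=2:  p_2=2·22+21=65,  q_2=2·1+1=3
a_3=2:  p_3=2·65+22=152,  q_3=2·3+1=7
a_4=1:  p_4=1·152+65=217,  q_4=1·7+3=10
…
a_6=4:  p_6=4·803+217=3429,  q_6=4·37+10=158
a_7=14:  p_7=14·3429+803=48809,  q_7=14·158+37=2249
a_8=4:  p_8=4·48809+3429=198665,  q_8=4·2249+158=9154
a_9=3:  p_9=3·198665+48809=644804,  q_9=3·9154+2249=29711
…
a_11=2:  p_11=2·843469+644804=2331742,  q_11=2·38865+29711=107441
a_12=2:  p_12=2·2331742+843469=5506953,  q_12=2·107441+38865=253747
a_13=1:  p_13=1·5506953+2331742=7838695,  q_13=1·253747+107441=361188
→ (7838695, 361188).  Check: 7838695²=61445139303025, 471·361188²=61445139303024, difference 1.
(7838695+361188√471)^2 = 122890278606049 + 5662485139320√471
(7838695+361188√471)^3 = 1926598824915678693415 + 88772987898323613612√471
(7838695+361188√471)^4 = 30204041151744689101078780801 + 1391728752747293974319493360√471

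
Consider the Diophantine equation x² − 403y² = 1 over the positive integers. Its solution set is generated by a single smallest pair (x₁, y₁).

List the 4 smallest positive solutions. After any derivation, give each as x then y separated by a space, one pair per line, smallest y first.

669878 33369
897473069767 44706317964
1202394930058086974 59895557730143415
1610915821914004898868577 80245432842261314788776

[20; 13,2,1,3,1,3,1,2,13,40] for √403; ℓ=10 ⇒ convergent index 9
i=0: a=20 ⇒ p=20, q=1
i=1: a=13 ⇒ p=261, q=13
i=2: a=2 ⇒ p=542, q=27
i=3: a=1 ⇒ p=803, q=40
…
i=8: a=2 ⇒ p=50147, q=2498
i=9: a=13 ⇒ p=669878, q=33369
→ (669878, 33369).  Check: 669878²=448736534884, 403·33369²=448736534883, difference 1.
(669878+33369√403)^2 = 897473069767 + 44706317964√403
(669878+33369√403)^3 = 1202394930058086974 + 59895557730143415√403
(669878+33369√403)^4 = 1610915821914004898868577 + 80245432842261314788776√403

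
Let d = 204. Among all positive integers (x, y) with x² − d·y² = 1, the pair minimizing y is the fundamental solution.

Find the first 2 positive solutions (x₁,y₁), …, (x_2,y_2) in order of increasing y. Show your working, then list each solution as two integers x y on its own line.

4999 350
49980001 3499300

[14; 3,1,1,6,1,1,3,28] for √204; ℓ=8 ⇒ convergent index 7
a_0=14:  p_0=14·1+0=14,  q_0=14·0+1=1
a_1=3:  p_1=3·14+1=43,  q_1=3·1+0=3
a_2=1:  p_2=1·43+14=57,  q_2=1·3+1=4
a_3=1:  p_3=1·57+43=100,  q_3=1·4+3=7
a_4=6:  p_4=6·100+57=657,  q_4=6·7+4=46
a_5=1:  p_5=1·657+100=757,  q_5=1·46+7=53
a_6=1:  p_6=1·757+657=1414,  q_6=1·53+46=99
a_7=3:  p_7=3·1414+757=4999,  q_7=3·99+53=350
(x₁, y₁) = (4999, 350);  4999² − 204·350² = 1 ✓
(4999+350√204)^2 = 49980001 + 3499300√204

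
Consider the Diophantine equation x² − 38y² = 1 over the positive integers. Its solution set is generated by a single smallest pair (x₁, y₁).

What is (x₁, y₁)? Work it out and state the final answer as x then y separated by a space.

√38 = [6; 6,12, …], period ℓ=2 (even) → k=1
i=0: a=6 ⇒ p=6, q=1
i=1: a=6 ⇒ p=37, q=6
→ (37, 6).  Check: 37²=1369, 38·6²=1368, difference 1.

37 6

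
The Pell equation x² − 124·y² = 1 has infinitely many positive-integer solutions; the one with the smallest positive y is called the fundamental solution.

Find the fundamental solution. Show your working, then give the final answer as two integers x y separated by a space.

[11; 7,2,1,1,1,…,2,7,22] for √124; ℓ=16 ⇒ convergent index 15
i=0: a=11 ⇒ p=11, q=1
…
i=3: a=1 ⇒ p=245, q=22
i=4: a=1 ⇒ p=412, q=37
…
i=6: a=3 ⇒ p=2383, q=214
i=7: a=1 ⇒ p=3040, q=273
i=8: a=4 ⇒ p=14543, q=1306
i=9: a=1 ⇒ p=17583, q=1579
…
i=11: a=1 ⇒ p=84875, q=7622
…
i=13: a=1 ⇒ p=237042, q=21287
i=14: a=2 ⇒ p=626251, q=56239
i=15: a=7 ⇒ p=4620799, q=414960
(x₁, y₁) = (4620799, 414960);  4620799² − 124·414960² = 1 ✓

4620799 414960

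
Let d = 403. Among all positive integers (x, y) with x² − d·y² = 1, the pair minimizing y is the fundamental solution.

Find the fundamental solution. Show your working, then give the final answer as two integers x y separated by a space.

[20; 13,2,1,3,1,3,1,2,13,40] for √403; ℓ=10 ⇒ convergent index 9
step 0: (20, 1)  from 20·(1,0) + (0,1)
…
step 2: (542, 27)  from 2·(261,13) + (20,1)
…
step 4: (2951, 147)  from 3·(803,40) + (542,27)
…
step 6: (14213, 708)  from 3·(3754,187) + (2951,147)
…
step 8: (50147, 2498)  from 2·(17967,895) + (14213,708)
step 9: (669878, 33369)  from 13·(50147,2498) + (17967,895)
fundamental: x₁=669878, y₁=33369  (since 448736534884 − 403·1113490161 = 1)

669878 33369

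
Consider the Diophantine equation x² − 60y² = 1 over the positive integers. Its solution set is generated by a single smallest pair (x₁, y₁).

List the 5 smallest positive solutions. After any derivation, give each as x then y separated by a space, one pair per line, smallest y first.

[7; 1,2,1,14] for √60; ℓ=4 ⇒ convergent index 3
k=0  a_k=7  p_k/q_k = 7/1
k=1  a_k=1  p_k/q_k = 8/1
k=2  a_k=2  p_k/q_k = 23/3
k=3  a_k=1  p_k/q_k = 31/4
→ (31, 4).  Check: 31²=961, 60·4²=960, difference 1.
n=2: (31,4)∘(31,4) = (31·31+60·4·4, 31·4+4·31) = (1921,248)
n=3: (1921,248)∘(31,4) = (31·1921+60·4·248, 31·248+4·1921) = (119071,15372)
n=4: (119071,15372)∘(31,4) = (31·119071+60·4·15372, 31·15372+4·119071) = (7380481,952816)
n=5: (7380481,952816)∘(31,4) = (31·7380481+60·4·952816, 31·952816+4·7380481) = (457470751,59059220)

31 4
1921 248
119071 15372
7380481 952816
457470751 59059220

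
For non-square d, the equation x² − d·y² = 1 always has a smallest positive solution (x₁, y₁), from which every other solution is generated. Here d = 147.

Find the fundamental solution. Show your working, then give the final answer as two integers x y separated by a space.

√147 = [12; 8,24, …], period ℓ=2 (even) → k=1
a_0=12:  p_0=12·1+0=12,  q_0=12·0+1=1
a_1=8:  p_1=8·12+1=97,  q_1=8·1+0=8
fundamental: x₁=97, y₁=8  (since 9409 − 147·64 = 1)

97 8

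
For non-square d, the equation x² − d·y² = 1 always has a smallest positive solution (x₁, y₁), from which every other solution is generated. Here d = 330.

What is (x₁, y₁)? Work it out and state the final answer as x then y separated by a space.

109 6

√330 → a₀=18, period (6,36); ℓ=2 even so k=1
i=0: a=18 ⇒ p=18, q=1
i=1: a=6 ⇒ p=109, q=6
fundamental: x₁=109, y₁=6  (since 11881 − 330·36 = 1)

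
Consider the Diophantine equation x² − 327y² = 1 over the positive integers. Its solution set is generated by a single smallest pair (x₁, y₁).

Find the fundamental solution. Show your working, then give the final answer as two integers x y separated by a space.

√327 = [18; 12,36, …], period ℓ=2 (even) → k=1
step 0: (18, 1)  from 18·(1,0) + (0,1)
step 1: (217, 12)  from 12·(18,1) + (1,0)
→ (217, 12).  Check: 217²=47089, 327·12²=47088, difference 1.

217 12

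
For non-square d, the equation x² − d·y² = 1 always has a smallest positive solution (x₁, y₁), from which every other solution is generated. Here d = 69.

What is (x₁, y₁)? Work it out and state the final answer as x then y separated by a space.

7775 936

[8; 3,3,1,4,1,3,3,16] for √69; ℓ=8 ⇒ convergent index 7
i=0: a=8 ⇒ p=8, q=1
…
i=3: a=1 ⇒ p=108, q=13
…
i=6: a=3 ⇒ p=2384, q=287
i=7: a=3 ⇒ p=7775, q=936
(x₁, y₁) = (7775, 936);  7775² − 69·936² = 1 ✓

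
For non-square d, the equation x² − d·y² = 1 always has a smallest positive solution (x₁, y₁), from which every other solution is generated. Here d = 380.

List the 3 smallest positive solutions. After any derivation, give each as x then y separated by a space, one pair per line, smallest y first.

d=380: √d = [19; 2,38] (ℓ=2, even), read p_1/q_1
i=0: a=19 ⇒ p=19, q=1
i=1: a=2 ⇒ p=39, q=2
→ (39, 2).  Check: 39²=1521, 380·2²=1520, difference 1.
(39+2√380)^2 = 3041 + 156√380
(39+2√380)^3 = 237159 + 12166√380

39 2
3041 156
237159 12166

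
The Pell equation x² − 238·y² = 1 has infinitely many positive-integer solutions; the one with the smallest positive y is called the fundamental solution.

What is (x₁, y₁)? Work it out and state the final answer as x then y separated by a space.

11663 756

√238 = [15; 2,2,1,14,1,2,2,30, …], period ℓ=8 (even) → k=7
a_0=15:  p_0=15·1+0=15,  q_0=15·0+1=1
a_1=2:  p_1=2·15+1=31,  q_1=2·1+0=2
…
a_3=1:  p_3=1·77+31=108,  q_3=1·5+2=7
a_4=14:  p_4=14·108+77=1589,  q_4=14·7+5=103
a_5=1:  p_5=1·1589+108=1697,  q_5=1·103+7=110
a_6=2:  p_6=2·1697+1589=4983,  q_6=2·110+103=323
a_7=2:  p_7=2·4983+1697=11663,  q_7=2·323+110=756
→ (11663, 756).  Check: 11663²=136025569, 238·756²=136025568, difference 1.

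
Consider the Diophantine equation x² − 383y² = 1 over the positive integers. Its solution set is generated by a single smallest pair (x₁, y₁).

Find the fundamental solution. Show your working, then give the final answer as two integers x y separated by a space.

[19; 1,1,3,19,3,1,1,38] for √383; ℓ=8 ⇒ convergent index 7
step 0: (19, 1)  from 19·(1,0) + (0,1)
…
step 6: (10705, 547)  from 1·(8063,412) + (2642,135)
step 7: (18768, 959)  from 1·(10705,547) + (8063,412)
(x₁, y₁) = (18768, 959);  18768² − 383·959² = 1 ✓

18768 959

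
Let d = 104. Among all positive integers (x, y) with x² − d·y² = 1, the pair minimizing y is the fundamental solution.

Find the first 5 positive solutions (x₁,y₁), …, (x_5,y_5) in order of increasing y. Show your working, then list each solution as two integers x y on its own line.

51 5
5201 510
530451 52015
54100801 5305020
5517751251 541060025

d=104: √d = [10; 5,20] (ℓ=2, even), read p_1/q_1
i=0: a=10 ⇒ p=10, q=1
i=1: a=5 ⇒ p=51, q=5
(x₁, y₁) = (51, 5);  51² − 104·5² = 1 ✓
(51+5√104)^2 = 5201 + 510√104
(51+5√104)^3 = 530451 + 52015√104
(51+5√104)^4 = 54100801 + 5305020√104
(51+5√104)^5 = 5517751251 + 541060025√104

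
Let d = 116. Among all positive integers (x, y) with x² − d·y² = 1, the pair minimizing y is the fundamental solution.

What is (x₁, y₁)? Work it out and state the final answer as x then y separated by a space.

√116 = [10; 1,3,2,1,4,1,2,3,1,20, …], period ℓ=10 (even) → k=9
k=0  a_k=10  p_k/q_k = 10/1
k=1  a_k=1  p_k/q_k = 11/1
k=2  a_k=3  p_k/q_k = 43/4
k=3  a_k=2  p_k/q_k = 97/9
…
k=6  a_k=1  p_k/q_k = 797/74
k=7  a_k=2  p_k/q_k = 2251/209
k=8  a_k=3  p_k/q_k = 7550/701
k=9  a_k=1  p_k/q_k = 9801/910
→ (9801, 910).  Check: 9801²=96059601, 116·910²=96059600, difference 1.

9801 910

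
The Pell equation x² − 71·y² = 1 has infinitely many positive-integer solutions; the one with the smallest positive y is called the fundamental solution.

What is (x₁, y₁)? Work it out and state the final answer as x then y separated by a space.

d=71: √d = [8; 2,2,1,7,1,2,2,16] (ℓ=8, even), read p_7/q_7
step 0: (8, 1)  from 8·(1,0) + (0,1)
step 1: (17, 2)  from 2·(8,1) + (1,0)
step 2: (42, 5)  from 2·(17,2) + (8,1)
step 3: (59, 7)  from 1·(42,5) + (17,2)
step 4: (455, 54)  from 7·(59,7) + (42,5)
…
step 6: (1483, 176)  from 2·(514,61) + (455,54)
step 7: (3480, 413)  from 2·(1483,176) + (514,61)
→ (3480, 413).  Check: 3480²=12110400, 71·413²=12110399, difference 1.

3480 413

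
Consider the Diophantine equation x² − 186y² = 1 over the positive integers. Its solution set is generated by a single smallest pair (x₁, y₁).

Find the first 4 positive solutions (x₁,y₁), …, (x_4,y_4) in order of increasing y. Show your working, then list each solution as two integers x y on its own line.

√186 = [13; 1,1,1,3,4,3,1,1,1,26, …], period ℓ=10 (even) → k=9
k=0  a_k=13  p_k/q_k = 13/1
k=1  a_k=1  p_k/q_k = 14/1
k=2  a_k=1  p_k/q_k = 27/2
k=3  a_k=1  p_k/q_k = 41/3
k=4  a_k=3  p_k/q_k = 150/11
…
k=7  a_k=1  p_k/q_k = 2714/199
k=8  a_k=1  p_k/q_k = 4787/351
k=9  a_k=1  p_k/q_k = 7501/550
fundamental: x₁=7501, y₁=550  (since 56265001 − 186·302500 = 1)
(7501+550√186)^2 = 112530001 + 8251100√186
(7501+550√186)^3 = 1688175067501 + 123783001650√186
(7501+550√186)^4 = 25326002250120001 + 1856992582502200√186

7501 550
112530001 8251100
1688175067501 123783001650
25326002250120001 1856992582502200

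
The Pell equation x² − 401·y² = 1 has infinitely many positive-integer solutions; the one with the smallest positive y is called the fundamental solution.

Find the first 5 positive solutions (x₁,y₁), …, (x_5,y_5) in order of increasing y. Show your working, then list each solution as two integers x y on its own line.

[20; 40] for √401; ℓ=1 ⇒ convergent index 1
step 0: (20, 1)  from 20·(1,0) + (0,1)
step 1: (801, 40)  from 40·(20,1) + (1,0)
(x₁, y₁) = (801, 40);  801² − 401·40² = 1 ✓
(x_2, y_2) = (801·801 + 401·40·40, 801·40 + 40·801) = (1283201, 64080)
(x_3, y_3) = (801·1283201 + 401·40·64080, 801·64080 + 40·1283201) = (2055687201, 102656120)
(x_4, y_4) = (801·2055687201 + 401·40·102656120, 801·102656120 + 40·2055687201) = (3293209612801, 164455040160)
(x_5, y_5) = (801·3293209612801 + 401·40·164455040160, 801·164455040160 + 40·3293209612801) = (5275719744020001, 263456871680200)

801 40
1283201 64080
2055687201 102656120
3293209612801 164455040160
5275719744020001 263456871680200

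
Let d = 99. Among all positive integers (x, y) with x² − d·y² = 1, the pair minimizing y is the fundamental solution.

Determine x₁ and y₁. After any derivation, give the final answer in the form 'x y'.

10 1

√99 → a₀=9, period (1,18); ℓ=2 even so k=1
a_0=9:  p_0=9·1+0=9,  q_0=9·0+1=1
a_1=1:  p_1=1·9+1=10,  q_1=1·1+0=1
fundamental: x₁=10, y₁=1  (since 100 − 99·1 = 1)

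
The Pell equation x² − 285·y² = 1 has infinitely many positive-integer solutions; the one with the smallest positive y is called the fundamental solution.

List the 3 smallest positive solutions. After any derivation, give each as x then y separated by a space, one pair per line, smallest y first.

√285 → a₀=16, period (1,7,2,7,1,32); ℓ=6 even so k=5
k=0  a_k=16  p_k/q_k = 16/1
…
k=2  a_k=7  p_k/q_k = 135/8
k=3  a_k=2  p_k/q_k = 287/17
k=4  a_k=7  p_k/q_k = 2144/127
k=5  a_k=1  p_k/q_k = 2431/144
(x₁, y₁) = (2431, 144);  2431² − 285·144² = 1 ✓
n=2: (2431,144)∘(2431,144) = (2431·2431+285·144·144, 2431·144+144·2431) = (11819521,700128)
n=3: (11819521,700128)∘(2431,144) = (2431·11819521+285·144·700128, 2431·700128+144·11819521) = (57466508671,3404022192)

2431 144
11819521 700128
57466508671 3404022192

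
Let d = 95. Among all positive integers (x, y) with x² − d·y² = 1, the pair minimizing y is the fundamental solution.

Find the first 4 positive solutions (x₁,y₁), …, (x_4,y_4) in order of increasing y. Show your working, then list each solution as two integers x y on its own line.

√95 = [9; 1,2,1,18, …], period ℓ=4 (even) → k=3
step 0: (9, 1)  from 9·(1,0) + (0,1)
step 1: (10, 1)  from 1·(9,1) + (1,0)
step 2: (29, 3)  from 2·(10,1) + (9,1)
step 3: (39, 4)  from 1·(29,3) + (10,1)
(x₁, y₁) = (39, 4);  39² − 95·4² = 1 ✓
k=2:  x_2 = 39·39+95·4·4 = 3041,  y_2 = 39·4+4·39 = 312
k=3:  x_3 = 39·3041+95·4·312 = 237159,  y_3 = 39·312+4·3041 = 24332
k=4:  x_4 = 39·237159+95·4·24332 = 18495361,  y_4 = 39·24332+4·237159 = 1897584

39 4
3041 312
237159 24332
18495361 1897584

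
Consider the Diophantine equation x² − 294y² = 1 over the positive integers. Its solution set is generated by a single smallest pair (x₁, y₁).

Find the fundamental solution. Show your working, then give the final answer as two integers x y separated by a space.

√294 → a₀=17, period (6,1,4,1,6,34); ℓ=6 even so k=5
k=0  a_k=17  p_k/q_k = 17/1
k=1  a_k=6  p_k/q_k = 103/6
…
k=3  a_k=4  p_k/q_k = 583/34
k=4  a_k=1  p_k/q_k = 703/41
k=5  a_k=6  p_k/q_k = 4801/280
→ (4801, 280).  Check: 4801²=23049601, 294·280²=23049600, difference 1.

4801 280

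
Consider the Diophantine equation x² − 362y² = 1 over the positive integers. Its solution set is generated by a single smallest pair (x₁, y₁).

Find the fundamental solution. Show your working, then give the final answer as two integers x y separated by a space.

723 38

[19; 38] for √362; ℓ=1 ⇒ convergent index 1
k=0  a_k=19  p_k/q_k = 19/1
k=1  a_k=38  p_k/q_k = 723/38
fundamental: x₁=723, y₁=38  (since 522729 − 362·1444 = 1)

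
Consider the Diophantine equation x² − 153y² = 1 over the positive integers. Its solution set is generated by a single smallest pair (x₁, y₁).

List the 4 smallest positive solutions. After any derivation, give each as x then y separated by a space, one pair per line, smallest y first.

√153 = [12; 2,1,2,2,2,1,2,24, …], period ℓ=8 (even) → k=7
a_0=12:  p_0=12·1+0=12,  q_0=12·0+1=1
a_1=2:  p_1=2·12+1=25,  q_1=2·1+0=2
a_2=1:  p_2=1·25+12=37,  q_2=1·2+1=3
a_3=2:  p_3=2·37+25=99,  q_3=2·3+2=8
a_4=2:  p_4=2·99+37=235,  q_4=2·8+3=19
a_5=2:  p_5=2·235+99=569,  q_5=2·19+8=46
a_6=1:  p_6=1·569+235=804,  q_6=1·46+19=65
a_7=2:  p_7=2·804+569=2177,  q_7=2·65+46=176
(x₁, y₁) = (2177, 176);  2177² − 153·176² = 1 ✓
(2177+176√153)^2 = 9478657 + 766304√153
(2177+176√153)^3 = 41270070401 + 3336487440√153
(2177+176√153)^4 = 179689877047297 + 14527065547456√153

2177 176
9478657 766304
41270070401 3336487440
179689877047297 14527065547456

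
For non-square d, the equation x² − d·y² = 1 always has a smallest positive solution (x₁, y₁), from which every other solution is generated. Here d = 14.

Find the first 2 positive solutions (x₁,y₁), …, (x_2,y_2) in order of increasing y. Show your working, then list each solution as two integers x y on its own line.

[3; 1,2,1,6] for √14; ℓ=4 ⇒ convergent index 3
a_0=3:  p_0=3·1+0=3,  q_0=3·0+1=1
a_1=1:  p_1=1·3+1=4,  q_1=1·1+0=1
a_2=2:  p_2=2·4+3=11,  q_2=2·1+1=3
a_3=1:  p_3=1·11+4=15,  q_3=1·3+1=4
fundamental: x₁=15, y₁=4  (since 225 − 14·16 = 1)
(15+4√14)^2 = 449 + 120√14

15 4
449 120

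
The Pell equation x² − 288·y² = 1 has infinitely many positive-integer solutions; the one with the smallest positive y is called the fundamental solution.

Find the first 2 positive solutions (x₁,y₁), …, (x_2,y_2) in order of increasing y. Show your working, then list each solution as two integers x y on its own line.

√288 = [16; 1,32, …], period ℓ=2 (even) → k=1
i=0: a=16 ⇒ p=16, q=1
i=1: a=1 ⇒ p=17, q=1
fundamental: x₁=17, y₁=1  (since 289 − 288·1 = 1)
(17+1√288)^2 = 577 + 34√288

17 1
577 34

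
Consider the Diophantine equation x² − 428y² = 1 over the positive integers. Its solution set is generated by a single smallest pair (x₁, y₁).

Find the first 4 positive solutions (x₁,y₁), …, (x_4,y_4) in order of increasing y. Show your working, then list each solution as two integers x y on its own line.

√428 = [20; 1,2,4,1,5,10,5,1,4,2,1,40, …], period ℓ=12 (even) → k=11
a_0=20:  p_0=20·1+0=20,  q_0=20·0+1=1
a_1=1:  p_1=1·20+1=21,  q_1=1·1+0=1
…
a_6=10:  p_6=10·1924+331=19571,  q_6=10·93+16=946
…
a_9=4:  p_9=4·119350+99779=577179,  q_9=4·5769+4823=27899
a_10=2:  p_10=2·577179+119350=1273708,  q_10=2·27899+5769=61567
a_11=1:  p_11=1·1273708+577179=1850887,  q_11=1·61567+27899=89466
fundamental: x₁=1850887, y₁=89466  (since 3425782686769 − 428·8004165156 = 1)
k=2:  x_2 = 1850887·1850887+428·89466·89466 = 6851565373537,  y_2 = 1850887·89466+89466·1850887 = 331182912684
k=3:  x_3 = 1850887·6851565373537+428·89466·331182912684 = 25362946559057703751,  y_3 = 1850887·331182912684+89466·6851565373537 = 1225964295417811950
k=4:  x_4 = 1850887·25362946559057703751+428·89466·1225964295417811950 = 93887896135702420679780737,  y_4 = 1850887·1225964295417811950+89466·25362946559057703751 = 4538242753705644230486616

1850887 89466
6851565373537 331182912684
25362946559057703751 1225964295417811950
93887896135702420679780737 4538242753705644230486616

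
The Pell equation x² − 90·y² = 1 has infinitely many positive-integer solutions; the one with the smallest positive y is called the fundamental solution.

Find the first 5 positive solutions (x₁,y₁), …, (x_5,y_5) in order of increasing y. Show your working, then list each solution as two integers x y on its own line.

√90 → a₀=9, period (2,18); ℓ=2 even so k=1
step 0: (9, 1)  from 9·(1,0) + (0,1)
step 1: (19, 2)  from 2·(9,1) + (1,0)
→ (19, 2).  Check: 19²=361, 90·2²=360, difference 1.
(19+2√90)^2 = 721 + 76√90
(19+2√90)^3 = 27379 + 2886√90
(19+2√90)^4 = 1039681 + 109592√90
(19+2√90)^5 = 39480499 + 4161610√90

19 2
721 76
27379 2886
1039681 109592
39480499 4161610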